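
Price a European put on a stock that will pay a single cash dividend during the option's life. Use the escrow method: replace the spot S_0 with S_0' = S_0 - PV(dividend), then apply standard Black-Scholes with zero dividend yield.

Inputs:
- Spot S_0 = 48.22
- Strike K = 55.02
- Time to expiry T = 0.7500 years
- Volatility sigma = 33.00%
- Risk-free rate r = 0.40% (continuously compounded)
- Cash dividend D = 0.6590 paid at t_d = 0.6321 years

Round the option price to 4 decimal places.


PV(D) = D * exp(-r * t_d) = 0.6590 * 0.99747479 = 0.65733589
S_0' = S_0 - PV(D) = 48.2200 - 0.65733589 = 47.56266411
d1 = (ln(S_0'/K) + (r + sigma^2/2)*T) / (sigma*sqrt(T)) = -0.35624670
d2 = d1 - sigma*sqrt(T) = -0.64203509
exp(-rT) = 0.99700450
N(-d1) = 0.63917209; N(-d2) = 0.73957480
P = K * exp(-rT) * N(-d2) - S_0' * N(-d1) = 55.0200 * 0.99700450 * 0.73957480 - 47.56266411 * 0.63917209 = 10.1688

Answer: Price = 10.1688


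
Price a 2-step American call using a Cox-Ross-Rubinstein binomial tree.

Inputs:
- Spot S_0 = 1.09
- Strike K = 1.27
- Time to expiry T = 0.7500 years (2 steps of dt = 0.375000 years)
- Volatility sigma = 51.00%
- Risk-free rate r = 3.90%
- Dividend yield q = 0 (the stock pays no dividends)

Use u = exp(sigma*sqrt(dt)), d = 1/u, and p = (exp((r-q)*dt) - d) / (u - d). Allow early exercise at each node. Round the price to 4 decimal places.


Answer: Price = V(0,0) = 0.1477

Derivation:
dt = T/N = 0.375000
u = exp(sigma*sqrt(dt)) = 1.366578; d = 1/u = 0.731755
p = (exp((r-q)*dt) - d) / (u - d) = 0.445758
Discount per step: exp(-r*dt) = 0.985481
Stock lattice S(k, i) with i counting down-moves:
  k=0: S(0,0) = 1.0900
  k=1: S(1,0) = 1.4896; S(1,1) = 0.7976
  k=2: S(2,0) = 2.0356; S(2,1) = 1.0900; S(2,2) = 0.5837
Terminal payoffs V(N, i) = max(S_T - K, 0):
  V(2,0) = 0.765614; V(2,1) = 0.000000; V(2,2) = 0.000000
Backward induction: V(k, i) = exp(-r*dt) * [p * V(k+1, i) + (1-p) * V(k+1, i+1)]; then take max(V_cont, immediate exercise) for American.
  V(1,0) = exp(-r*dt) * [p*0.765614 + (1-p)*0.000000] = 0.336324; exercise = 0.219570; V(1,0) = max -> 0.336324
  V(1,1) = exp(-r*dt) * [p*0.000000 + (1-p)*0.000000] = 0.000000; exercise = 0.000000; V(1,1) = max -> 0.000000
  V(0,0) = exp(-r*dt) * [p*0.336324 + (1-p)*0.000000] = 0.147743; exercise = 0.000000; V(0,0) = max -> 0.147743


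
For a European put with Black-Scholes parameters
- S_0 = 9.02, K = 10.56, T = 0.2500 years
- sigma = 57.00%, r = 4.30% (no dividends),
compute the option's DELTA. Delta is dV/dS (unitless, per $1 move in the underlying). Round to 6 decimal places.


d1 = -0.3728647165; d2 = -0.6578647165
phi(d1) = 0.3721521207; exp(-qT) = 1.0000000000; exp(-rT) = 0.9893075748
N(-d1) = 0.6453754332
Delta = -exp(-qT) * N(-d1) = -1.0000000000 * 0.6453754332 = -0.645375

Answer: Delta = -0.645375


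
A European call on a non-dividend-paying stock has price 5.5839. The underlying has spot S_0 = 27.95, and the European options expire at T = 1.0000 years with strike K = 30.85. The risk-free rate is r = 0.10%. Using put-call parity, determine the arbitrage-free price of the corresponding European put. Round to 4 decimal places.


Put-call parity: C - P = S_0 * exp(-qT) - K * exp(-rT).
S_0 * exp(-qT) = 27.9500 * 1.00000000 = 27.95000000
K * exp(-rT) = 30.8500 * 0.99900050 = 30.81916542
P = C - S*exp(-qT) + K*exp(-rT)
P = 5.5839 - 27.95000000 + 30.81916542 = 8.4531

Answer: Put price = 8.4531


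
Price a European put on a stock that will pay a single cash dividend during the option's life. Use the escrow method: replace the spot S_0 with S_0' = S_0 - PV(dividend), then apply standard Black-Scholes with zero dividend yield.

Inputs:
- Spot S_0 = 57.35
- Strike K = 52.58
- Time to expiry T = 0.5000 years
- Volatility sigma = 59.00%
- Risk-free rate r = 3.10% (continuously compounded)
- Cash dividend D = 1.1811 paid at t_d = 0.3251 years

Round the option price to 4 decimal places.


PV(D) = D * exp(-r * t_d) = 1.1811 * 0.98997251 = 1.16925654
S_0' = S_0 - PV(D) = 57.3500 - 1.16925654 = 56.18074346
d1 = (ln(S_0'/K) + (r + sigma^2/2)*T) / (sigma*sqrt(T)) = 0.40452077
d2 = d1 - sigma*sqrt(T) = -0.01267223
exp(-rT) = 0.98461951
N(-d1) = 0.34291490; N(-d2) = 0.50505535
P = K * exp(-rT) * N(-d2) - S_0' * N(-d1) = 52.5800 * 0.98461951 * 0.50505535 - 56.18074346 * 0.34291490 = 6.8822

Answer: Price = 6.8822


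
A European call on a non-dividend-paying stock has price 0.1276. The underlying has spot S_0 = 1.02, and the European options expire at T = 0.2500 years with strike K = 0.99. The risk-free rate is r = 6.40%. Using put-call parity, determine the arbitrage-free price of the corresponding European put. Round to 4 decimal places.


Answer: Put price = 0.0819

Derivation:
Put-call parity: C - P = S_0 * exp(-qT) - K * exp(-rT).
S_0 * exp(-qT) = 1.0200 * 1.00000000 = 1.02000000
K * exp(-rT) = 0.9900 * 0.98412732 = 0.97428605
P = C - S*exp(-qT) + K*exp(-rT)
P = 0.1276 - 1.02000000 + 0.97428605 = 0.0819


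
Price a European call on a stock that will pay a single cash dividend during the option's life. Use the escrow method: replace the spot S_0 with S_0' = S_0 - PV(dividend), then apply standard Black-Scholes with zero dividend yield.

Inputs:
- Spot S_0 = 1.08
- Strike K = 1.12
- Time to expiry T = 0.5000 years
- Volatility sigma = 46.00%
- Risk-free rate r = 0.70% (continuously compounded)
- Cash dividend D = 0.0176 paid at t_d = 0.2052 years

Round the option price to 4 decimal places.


PV(D) = D * exp(-r * t_d) = 0.0176 * 0.99856463 = 0.01757474
S_0' = S_0 - PV(D) = 1.0800 - 0.01757474 = 1.06242526
d1 = (ln(S_0'/K) + (r + sigma^2/2)*T) / (sigma*sqrt(T)) = 0.01114644
d2 = d1 - sigma*sqrt(T) = -0.31412268
exp(-rT) = 0.99650612
N(d1) = 0.50444669; N(d2) = 0.37671393
C = S_0' * N(d1) - K * exp(-rT) * N(d2) = 1.06242526 * 0.50444669 - 1.1200 * 0.99650612 * 0.37671393 = 0.1155

Answer: Price = 0.1155


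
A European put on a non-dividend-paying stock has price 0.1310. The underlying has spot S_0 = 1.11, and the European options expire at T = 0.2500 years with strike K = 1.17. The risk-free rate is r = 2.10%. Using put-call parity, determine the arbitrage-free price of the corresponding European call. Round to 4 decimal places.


Put-call parity: C - P = S_0 * exp(-qT) - K * exp(-rT).
S_0 * exp(-qT) = 1.1100 * 1.00000000 = 1.11000000
K * exp(-rT) = 1.1700 * 0.99476376 = 1.16387360
C = P + S*exp(-qT) - K*exp(-rT)
C = 0.1310 + 1.11000000 - 1.16387360 = 0.0771

Answer: Call price = 0.0771


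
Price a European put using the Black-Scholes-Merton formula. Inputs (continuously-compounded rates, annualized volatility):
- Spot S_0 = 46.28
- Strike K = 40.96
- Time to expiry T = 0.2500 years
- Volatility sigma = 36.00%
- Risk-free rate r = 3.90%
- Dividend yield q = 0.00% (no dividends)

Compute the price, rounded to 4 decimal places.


Answer: Price = 1.0517

Derivation:
d1 = (ln(S/K) + (r - q + 0.5*sigma^2) * T) / (sigma * sqrt(T)) = 0.82257734
d2 = d1 - sigma * sqrt(T) = 0.64257734
exp(-rT) = 0.99029738; exp(-qT) = 1.00000000
P = K * exp(-rT) * N(-d2) - S_0 * exp(-qT) * N(-d1)
N(-d1) = 0.20537419; N(-d2) = 0.26024919
P = 40.9600 * 0.99029738 * 0.26024919 - 46.2800 * 1.00000000 * 0.20537419 = 1.0517


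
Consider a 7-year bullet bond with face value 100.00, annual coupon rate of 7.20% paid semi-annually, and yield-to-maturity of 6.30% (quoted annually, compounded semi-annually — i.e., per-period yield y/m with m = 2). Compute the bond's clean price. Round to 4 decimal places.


Answer: Price = 105.0316

Derivation:
Coupon per period c = face * coupon_rate / m = 3.600000
Periods per year m = 2; per-period yield y/m = 0.031500
Number of cashflows N = 14
Cashflows (t years, CF_t, discount factor 1/(1+y/m)^(m*t), PV):
  t = 0.5000: CF_t = 3.600000, DF = 0.969462, PV = 3.490063
  t = 1.0000: CF_t = 3.600000, DF = 0.939856, PV = 3.383483
  t = 1.5000: CF_t = 3.600000, DF = 0.911155, PV = 3.280158
  t = 2.0000: CF_t = 3.600000, DF = 0.883330, PV = 3.179989
  t = 2.5000: CF_t = 3.600000, DF = 0.856355, PV = 3.082878
  t = 3.0000: CF_t = 3.600000, DF = 0.830204, PV = 2.988733
  t = 3.5000: CF_t = 3.600000, DF = 0.804851, PV = 2.897463
  t = 4.0000: CF_t = 3.600000, DF = 0.780272, PV = 2.808980
  t = 4.5000: CF_t = 3.600000, DF = 0.756444, PV = 2.723199
  t = 5.0000: CF_t = 3.600000, DF = 0.733344, PV = 2.640038
  t = 5.5000: CF_t = 3.600000, DF = 0.710949, PV = 2.559416
  t = 6.0000: CF_t = 3.600000, DF = 0.689238, PV = 2.481257
  t = 6.5000: CF_t = 3.600000, DF = 0.668190, PV = 2.405484
  t = 7.0000: CF_t = 103.600000, DF = 0.647785, PV = 67.110504
Price P = sum_t PV_t = 105.031646


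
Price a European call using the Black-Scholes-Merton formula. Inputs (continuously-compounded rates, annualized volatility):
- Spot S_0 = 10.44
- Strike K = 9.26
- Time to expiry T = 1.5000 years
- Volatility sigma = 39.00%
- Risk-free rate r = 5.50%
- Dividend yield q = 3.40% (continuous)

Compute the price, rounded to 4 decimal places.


Answer: Price = 2.5231

Derivation:
d1 = (ln(S/K) + (r - q + 0.5*sigma^2) * T) / (sigma * sqrt(T)) = 0.55587827
d2 = d1 - sigma * sqrt(T) = 0.07822777
exp(-rT) = 0.92081144; exp(-qT) = 0.95027867
C = S_0 * exp(-qT) * N(d1) - K * exp(-rT) * N(d2)
N(d1) = 0.71085296; N(d2) = 0.53117656
C = 10.4400 * 0.95027867 * 0.71085296 - 9.2600 * 0.92081144 * 0.53117656 = 2.5231


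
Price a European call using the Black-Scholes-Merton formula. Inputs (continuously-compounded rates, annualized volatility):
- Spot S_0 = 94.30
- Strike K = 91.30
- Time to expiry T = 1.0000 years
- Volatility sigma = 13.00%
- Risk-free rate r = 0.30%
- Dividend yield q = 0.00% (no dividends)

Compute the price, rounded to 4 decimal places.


Answer: Price = 6.6151

Derivation:
d1 = (ln(S/K) + (r - q + 0.5*sigma^2) * T) / (sigma * sqrt(T)) = 0.33677232
d2 = d1 - sigma * sqrt(T) = 0.20677232
exp(-rT) = 0.99700450; exp(-qT) = 1.00000000
C = S_0 * exp(-qT) * N(d1) - K * exp(-rT) * N(d2)
N(d1) = 0.63185573; N(d2) = 0.58190616
C = 94.3000 * 1.00000000 * 0.63185573 - 91.3000 * 0.99700450 * 0.58190616 = 6.6151


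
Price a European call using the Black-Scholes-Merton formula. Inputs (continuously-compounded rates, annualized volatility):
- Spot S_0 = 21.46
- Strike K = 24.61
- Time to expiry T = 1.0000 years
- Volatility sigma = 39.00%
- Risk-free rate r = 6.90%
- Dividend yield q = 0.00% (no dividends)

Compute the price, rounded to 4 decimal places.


Answer: Price = 2.7313

Derivation:
d1 = (ln(S/K) + (r - q + 0.5*sigma^2) * T) / (sigma * sqrt(T)) = 0.02073814
d2 = d1 - sigma * sqrt(T) = -0.36926186
exp(-rT) = 0.93332668; exp(-qT) = 1.00000000
C = S_0 * exp(-qT) * N(d1) - K * exp(-rT) * N(d2)
N(d1) = 0.50827273; N(d2) = 0.35596627
C = 21.4600 * 1.00000000 * 0.50827273 - 24.6100 * 0.93332668 * 0.35596627 = 2.7313


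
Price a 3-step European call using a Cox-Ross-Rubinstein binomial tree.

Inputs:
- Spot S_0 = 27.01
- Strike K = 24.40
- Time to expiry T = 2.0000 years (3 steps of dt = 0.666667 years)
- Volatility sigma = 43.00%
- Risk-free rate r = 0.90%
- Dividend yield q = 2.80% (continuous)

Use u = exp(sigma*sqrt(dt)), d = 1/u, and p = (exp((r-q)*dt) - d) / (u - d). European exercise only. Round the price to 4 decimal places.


dt = T/N = 0.666667
u = exp(sigma*sqrt(dt)) = 1.420620; d = 1/u = 0.703918
p = (exp((r-q)*dt) - d) / (u - d) = 0.395555
Discount per step: exp(-r*dt) = 0.994018
Stock lattice S(k, i) with i counting down-moves:
  k=0: S(0,0) = 27.0100
  k=1: S(1,0) = 38.3710; S(1,1) = 19.0128
  k=2: S(2,0) = 54.5105; S(2,1) = 27.0100; S(2,2) = 13.3835
  k=3: S(3,0) = 77.4388; S(3,1) = 38.3710; S(3,2) = 19.0128; S(3,3) = 9.4209
Terminal payoffs V(N, i) = max(S_T - K, 0):
  V(3,0) = 53.038785; V(3,1) = 13.970951; V(3,2) = 0.000000; V(3,3) = 0.000000
Backward induction: V(k, i) = exp(-r*dt) * [p * V(k+1, i) + (1-p) * V(k+1, i+1)].
  V(2,0) = exp(-r*dt) * [p*53.038785 + (1-p)*13.970951] = 29.248418
  V(2,1) = exp(-r*dt) * [p*13.970951 + (1-p)*0.000000] = 5.493224
  V(2,2) = exp(-r*dt) * [p*0.000000 + (1-p)*0.000000] = 0.000000
  V(1,0) = exp(-r*dt) * [p*29.248418 + (1-p)*5.493224] = 14.800643
  V(1,1) = exp(-r*dt) * [p*5.493224 + (1-p)*0.000000] = 2.159875
  V(0,0) = exp(-r*dt) * [p*14.800643 + (1-p)*2.159875] = 7.117165

Answer: Price = V(0,0) = 7.1172


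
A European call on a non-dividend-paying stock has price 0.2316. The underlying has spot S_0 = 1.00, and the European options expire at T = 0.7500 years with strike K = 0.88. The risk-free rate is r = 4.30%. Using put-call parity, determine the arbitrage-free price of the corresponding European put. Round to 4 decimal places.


Answer: Put price = 0.0837

Derivation:
Put-call parity: C - P = S_0 * exp(-qT) - K * exp(-rT).
S_0 * exp(-qT) = 1.0000 * 1.00000000 = 1.00000000
K * exp(-rT) = 0.8800 * 0.96826449 = 0.85207275
P = C - S*exp(-qT) + K*exp(-rT)
P = 0.2316 - 1.00000000 + 0.85207275 = 0.0837


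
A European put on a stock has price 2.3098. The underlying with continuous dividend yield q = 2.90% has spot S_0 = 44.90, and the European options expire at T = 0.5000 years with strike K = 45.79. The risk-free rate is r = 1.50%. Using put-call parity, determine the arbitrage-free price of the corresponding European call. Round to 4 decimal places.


Answer: Call price = 1.1156

Derivation:
Put-call parity: C - P = S_0 * exp(-qT) - K * exp(-rT).
S_0 * exp(-qT) = 44.9000 * 0.98560462 = 44.25364738
K * exp(-rT) = 45.7900 * 0.99252805 = 45.44785963
C = P + S*exp(-qT) - K*exp(-rT)
C = 2.3098 + 44.25364738 - 45.44785963 = 1.1156


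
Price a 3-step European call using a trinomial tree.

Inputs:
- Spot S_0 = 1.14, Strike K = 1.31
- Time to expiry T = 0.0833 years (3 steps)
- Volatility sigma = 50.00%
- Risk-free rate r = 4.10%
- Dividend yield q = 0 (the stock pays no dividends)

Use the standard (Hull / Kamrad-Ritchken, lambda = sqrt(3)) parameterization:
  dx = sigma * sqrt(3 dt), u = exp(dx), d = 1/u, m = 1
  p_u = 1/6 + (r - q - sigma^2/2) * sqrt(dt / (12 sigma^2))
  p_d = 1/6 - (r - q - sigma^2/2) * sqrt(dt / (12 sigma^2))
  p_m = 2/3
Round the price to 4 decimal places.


Answer: Price = V(0,0) = 0.0139

Derivation:
dt = T/N = 0.027767; dx = sigma*sqrt(3*dt) = 0.144309
u = exp(dx) = 1.155241; d = 1/u = 0.865620
p_u = 0.158585, p_m = 0.666667, p_d = 0.174748
Discount per step: exp(-r*dt) = 0.998862
Stock lattice S(k, j) with j the centered position index:
  k=0: S(0,+0) = 1.1400
  k=1: S(1,-1) = 0.9868; S(1,+0) = 1.1400; S(1,+1) = 1.3170
  k=2: S(2,-2) = 0.8542; S(2,-1) = 0.9868; S(2,+0) = 1.1400; S(2,+1) = 1.3170; S(2,+2) = 1.5214
  k=3: S(3,-3) = 0.7394; S(3,-2) = 0.8542; S(3,-1) = 0.9868; S(3,+0) = 1.1400; S(3,+1) = 1.3170; S(3,+2) = 1.5214; S(3,+3) = 1.7576
Terminal payoffs V(N, j) = max(S_T - K, 0):
  V(3,-3) = 0.000000; V(3,-2) = 0.000000; V(3,-1) = 0.000000; V(3,+0) = 0.000000; V(3,+1) = 0.006974; V(3,+2) = 0.211422; V(3,+3) = 0.447609
Backward induction: V(k, j) = exp(-r*dt) * [p_u * V(k+1, j+1) + p_m * V(k+1, j) + p_d * V(k+1, j-1)]
  V(2,-2) = exp(-r*dt) * [p_u*0.000000 + p_m*0.000000 + p_d*0.000000] = 0.000000
  V(2,-1) = exp(-r*dt) * [p_u*0.000000 + p_m*0.000000 + p_d*0.000000] = 0.000000
  V(2,+0) = exp(-r*dt) * [p_u*0.006974 + p_m*0.000000 + p_d*0.000000] = 0.001105
  V(2,+1) = exp(-r*dt) * [p_u*0.211422 + p_m*0.006974 + p_d*0.000000] = 0.038135
  V(2,+2) = exp(-r*dt) * [p_u*0.447609 + p_m*0.211422 + p_d*0.006974] = 0.212909
  V(1,-1) = exp(-r*dt) * [p_u*0.001105 + p_m*0.000000 + p_d*0.000000] = 0.000175
  V(1,+0) = exp(-r*dt) * [p_u*0.038135 + p_m*0.001105 + p_d*0.000000] = 0.006776
  V(1,+1) = exp(-r*dt) * [p_u*0.212909 + p_m*0.038135 + p_d*0.001105] = 0.059313
  V(0,+0) = exp(-r*dt) * [p_u*0.059313 + p_m*0.006776 + p_d*0.000175] = 0.013938


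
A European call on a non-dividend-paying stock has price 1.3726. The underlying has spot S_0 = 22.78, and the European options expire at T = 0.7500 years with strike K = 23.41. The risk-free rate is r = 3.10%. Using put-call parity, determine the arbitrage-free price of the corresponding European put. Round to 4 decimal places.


Put-call parity: C - P = S_0 * exp(-qT) - K * exp(-rT).
S_0 * exp(-qT) = 22.7800 * 1.00000000 = 22.78000000
K * exp(-rT) = 23.4100 * 0.97701820 = 22.87199603
P = C - S*exp(-qT) + K*exp(-rT)
P = 1.3726 - 22.78000000 + 22.87199603 = 1.4646

Answer: Put price = 1.4646


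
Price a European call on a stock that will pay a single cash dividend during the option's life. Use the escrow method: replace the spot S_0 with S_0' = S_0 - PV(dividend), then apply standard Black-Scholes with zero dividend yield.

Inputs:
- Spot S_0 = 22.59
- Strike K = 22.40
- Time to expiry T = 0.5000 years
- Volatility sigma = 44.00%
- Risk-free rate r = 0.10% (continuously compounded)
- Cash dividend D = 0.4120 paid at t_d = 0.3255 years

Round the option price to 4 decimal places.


Answer: Price = 2.6507

Derivation:
PV(D) = D * exp(-r * t_d) = 0.4120 * 0.99967455 = 0.41186592
S_0' = S_0 - PV(D) = 22.5900 - 0.41186592 = 22.17813408
d1 = (ln(S_0'/K) + (r + sigma^2/2)*T) / (sigma*sqrt(T)) = 0.12517684
d2 = d1 - sigma*sqrt(T) = -0.18595014
exp(-rT) = 0.99950012
N(d1) = 0.54980823; N(d2) = 0.42624193
C = S_0' * N(d1) - K * exp(-rT) * N(d2) = 22.17813408 * 0.54980823 - 22.4000 * 0.99950012 * 0.42624193 = 2.6507


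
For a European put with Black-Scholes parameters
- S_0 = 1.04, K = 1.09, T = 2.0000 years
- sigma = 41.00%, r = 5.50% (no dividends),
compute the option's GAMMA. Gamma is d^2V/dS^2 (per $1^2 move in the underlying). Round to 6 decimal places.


Answer: Gamma = 0.611041

Derivation:
d1 = 0.3986409626; d2 = -0.1811865979
phi(d1) = 0.3684700516; exp(-qT) = 1.0000000000; exp(-rT) = 0.8958341353
Gamma = exp(-qT) * phi(d1) / (S * sigma * sqrt(T)) = 1.0000000000 * 0.3684700516 / (1.0400 * 0.4100 * 1.4142135624) = 0.611041


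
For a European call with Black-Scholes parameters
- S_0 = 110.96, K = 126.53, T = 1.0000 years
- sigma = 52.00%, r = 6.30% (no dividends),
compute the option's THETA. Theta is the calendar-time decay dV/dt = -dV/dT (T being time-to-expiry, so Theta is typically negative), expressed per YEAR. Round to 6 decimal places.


d1 = 0.1286352727; d2 = -0.3913647273
phi(d1) = 0.3956552412; exp(-qT) = 1.0000000000; exp(-rT) = 0.9389434737
Theta = -S*exp(-qT)*phi(d1)*sigma/(2*sqrt(T)) - r*K*exp(-rT)*N(d2) + q*S*exp(-qT)*N(d1)
N(d1) = 0.5511768727; N(d2) = 0.3477638304; sqrt(T) = 1.0000000000
Term 1 = -110.9600 * 1.0000000000 * 0.3956552412 * 0.5200 / (2 * 1.0000000000) = -11.4144954465
Term 2 = -0.0630 * 126.5300 * 0.9389434737 * 0.3477638304 = -2.6029025917
Term 3 = 0 (no dividend yield, q = 0)
Theta = -11.4144954465 + (-2.6029025917) + (0.0000000000) = -14.017398

Answer: Theta = -14.017398


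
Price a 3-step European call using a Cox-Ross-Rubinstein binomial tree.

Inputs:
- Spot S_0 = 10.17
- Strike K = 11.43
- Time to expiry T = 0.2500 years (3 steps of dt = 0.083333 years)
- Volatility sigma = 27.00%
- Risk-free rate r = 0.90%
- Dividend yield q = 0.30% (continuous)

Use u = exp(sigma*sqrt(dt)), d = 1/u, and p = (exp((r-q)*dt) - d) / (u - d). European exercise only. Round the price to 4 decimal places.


dt = T/N = 0.083333
u = exp(sigma*sqrt(dt)) = 1.081060; d = 1/u = 0.925018
p = (exp((r-q)*dt) - d) / (u - d) = 0.483729
Discount per step: exp(-r*dt) = 0.999250
Stock lattice S(k, i) with i counting down-moves:
  k=0: S(0,0) = 10.1700
  k=1: S(1,0) = 10.9944; S(1,1) = 9.4074
  k=2: S(2,0) = 11.8856; S(2,1) = 10.1700; S(2,2) = 8.7020
  k=3: S(3,0) = 12.8490; S(3,1) = 10.9944; S(3,2) = 9.4074; S(3,3) = 8.0495
Terminal payoffs V(N, i) = max(S_T - K, 0):
  V(3,0) = 1.419040; V(3,1) = 0.000000; V(3,2) = 0.000000; V(3,3) = 0.000000
Backward induction: V(k, i) = exp(-r*dt) * [p * V(k+1, i) + (1-p) * V(k+1, i+1)].
  V(2,0) = exp(-r*dt) * [p*1.419040 + (1-p)*0.000000] = 0.685916
  V(2,1) = exp(-r*dt) * [p*0.000000 + (1-p)*0.000000] = 0.000000
  V(2,2) = exp(-r*dt) * [p*0.000000 + (1-p)*0.000000] = 0.000000
  V(1,0) = exp(-r*dt) * [p*0.685916 + (1-p)*0.000000] = 0.331549
  V(1,1) = exp(-r*dt) * [p*0.000000 + (1-p)*0.000000] = 0.000000
  V(0,0) = exp(-r*dt) * [p*0.331549 + (1-p)*0.000000] = 0.160260

Answer: Price = V(0,0) = 0.1603


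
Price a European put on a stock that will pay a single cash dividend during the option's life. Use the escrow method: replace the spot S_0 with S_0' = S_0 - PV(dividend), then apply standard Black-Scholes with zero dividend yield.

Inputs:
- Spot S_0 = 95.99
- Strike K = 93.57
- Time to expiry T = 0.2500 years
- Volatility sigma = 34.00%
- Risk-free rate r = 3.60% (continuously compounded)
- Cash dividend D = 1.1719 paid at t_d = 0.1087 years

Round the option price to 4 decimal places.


Answer: Price = 5.3613

Derivation:
PV(D) = D * exp(-r * t_d) = 1.1719 * 0.99609445 = 1.16732308
S_0' = S_0 - PV(D) = 95.9900 - 1.16732308 = 94.82267692
d1 = (ln(S_0'/K) + (r + sigma^2/2)*T) / (sigma*sqrt(T)) = 0.21616923
d2 = d1 - sigma*sqrt(T) = 0.04616923
exp(-rT) = 0.99104038
N(-d1) = 0.41442792; N(-d2) = 0.48158768
P = K * exp(-rT) * N(-d2) - S_0' * N(-d1) = 93.5700 * 0.99104038 * 0.48158768 - 94.82267692 * 0.41442792 = 5.3613


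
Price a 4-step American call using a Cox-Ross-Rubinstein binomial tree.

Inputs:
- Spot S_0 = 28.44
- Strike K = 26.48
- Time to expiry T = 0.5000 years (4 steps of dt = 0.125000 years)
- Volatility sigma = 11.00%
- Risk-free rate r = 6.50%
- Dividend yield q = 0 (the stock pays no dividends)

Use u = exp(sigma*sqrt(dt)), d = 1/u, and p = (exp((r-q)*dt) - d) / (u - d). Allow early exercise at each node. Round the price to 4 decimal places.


dt = T/N = 0.125000
u = exp(sigma*sqrt(dt)) = 1.039657; d = 1/u = 0.961856
p = (exp((r-q)*dt) - d) / (u - d) = 0.595137
Discount per step: exp(-r*dt) = 0.991908
Stock lattice S(k, i) with i counting down-moves:
  k=0: S(0,0) = 28.4400
  k=1: S(1,0) = 29.5678; S(1,1) = 27.3552
  k=2: S(2,0) = 30.7404; S(2,1) = 28.4400; S(2,2) = 26.3117
  k=3: S(3,0) = 31.9595; S(3,1) = 29.5678; S(3,2) = 27.3552; S(3,3) = 25.3081
  k=4: S(4,0) = 33.2269; S(4,1) = 30.7404; S(4,2) = 28.4400; S(4,3) = 26.3117; S(4,4) = 24.3427
Terminal payoffs V(N, i) = max(S_T - K, 0):
  V(4,0) = 6.746910; V(4,1) = 4.260418; V(4,2) = 1.960000; V(4,3) = 0.000000; V(4,4) = 0.000000
Backward induction: V(k, i) = exp(-r*dt) * [p * V(k+1, i) + (1-p) * V(k+1, i+1)]; then take max(V_cont, immediate exercise) for American.
  V(3,0) = exp(-r*dt) * [p*6.746910 + (1-p)*4.260418] = 5.693770; exercise = 5.479492; V(3,0) = max -> 5.693770
  V(3,1) = exp(-r*dt) * [p*4.260418 + (1-p)*1.960000] = 3.302124; exercise = 3.087846; V(3,1) = max -> 3.302124
  V(3,2) = exp(-r*dt) * [p*1.960000 + (1-p)*0.000000] = 1.157028; exercise = 0.875175; V(3,2) = max -> 1.157028
  V(3,3) = exp(-r*dt) * [p*0.000000 + (1-p)*0.000000] = 0.000000; exercise = 0.000000; V(3,3) = max -> 0.000000
  V(2,0) = exp(-r*dt) * [p*5.693770 + (1-p)*3.302124] = 4.687241; exercise = 4.260418; V(2,0) = max -> 4.687241
  V(2,1) = exp(-r*dt) * [p*3.302124 + (1-p)*1.157028] = 2.413960; exercise = 1.960000; V(2,1) = max -> 2.413960
  V(2,2) = exp(-r*dt) * [p*1.157028 + (1-p)*0.000000] = 0.683018; exercise = 0.000000; V(2,2) = max -> 0.683018
  V(1,0) = exp(-r*dt) * [p*4.687241 + (1-p)*2.413960] = 3.736391; exercise = 3.087846; V(1,0) = max -> 3.736391
  V(1,1) = exp(-r*dt) * [p*2.413960 + (1-p)*0.683018] = 1.699302; exercise = 0.875175; V(1,1) = max -> 1.699302
  V(0,0) = exp(-r*dt) * [p*3.736391 + (1-p)*1.699302] = 2.888087; exercise = 1.960000; V(0,0) = max -> 2.888087

Answer: Price = V(0,0) = 2.8881


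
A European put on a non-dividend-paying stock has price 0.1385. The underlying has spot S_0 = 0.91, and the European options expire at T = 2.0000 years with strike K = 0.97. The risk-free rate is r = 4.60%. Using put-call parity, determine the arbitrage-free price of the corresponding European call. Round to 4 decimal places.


Answer: Call price = 0.1638

Derivation:
Put-call parity: C - P = S_0 * exp(-qT) - K * exp(-rT).
S_0 * exp(-qT) = 0.9100 * 1.00000000 = 0.91000000
K * exp(-rT) = 0.9700 * 0.91210515 = 0.88474200
C = P + S*exp(-qT) - K*exp(-rT)
C = 0.1385 + 0.91000000 - 0.88474200 = 0.1638


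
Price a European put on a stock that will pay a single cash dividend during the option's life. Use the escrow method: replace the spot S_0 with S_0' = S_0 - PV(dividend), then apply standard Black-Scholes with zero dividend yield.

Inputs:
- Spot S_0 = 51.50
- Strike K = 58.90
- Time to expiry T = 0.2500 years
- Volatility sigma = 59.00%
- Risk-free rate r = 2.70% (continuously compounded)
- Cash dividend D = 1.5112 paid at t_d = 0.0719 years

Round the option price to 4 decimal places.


Answer: Price = 11.4914

Derivation:
PV(D) = D * exp(-r * t_d) = 1.5112 * 0.99806058 = 1.50826915
S_0' = S_0 - PV(D) = 51.5000 - 1.50826915 = 49.99173085
d1 = (ln(S_0'/K) + (r + sigma^2/2)*T) / (sigma*sqrt(T)) = -0.38549485
d2 = d1 - sigma*sqrt(T) = -0.68049485
exp(-rT) = 0.99327273
N(-d1) = 0.65006459; N(-d2) = 0.75190441
P = K * exp(-rT) * N(-d2) - S_0' * N(-d1) = 58.9000 * 0.99327273 * 0.75190441 - 49.99173085 * 0.65006459 = 11.4914


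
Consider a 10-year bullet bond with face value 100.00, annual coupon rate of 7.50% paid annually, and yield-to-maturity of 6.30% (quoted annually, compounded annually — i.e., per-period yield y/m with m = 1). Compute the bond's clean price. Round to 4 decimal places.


Answer: Price = 108.7079

Derivation:
Coupon per period c = face * coupon_rate / m = 7.500000
Periods per year m = 1; per-period yield y/m = 0.063000
Number of cashflows N = 10
Cashflows (t years, CF_t, discount factor 1/(1+y/m)^(m*t), PV):
  t = 1.0000: CF_t = 7.500000, DF = 0.940734, PV = 7.055503
  t = 2.0000: CF_t = 7.500000, DF = 0.884980, PV = 6.637350
  t = 3.0000: CF_t = 7.500000, DF = 0.832531, PV = 6.243980
  t = 4.0000: CF_t = 7.500000, DF = 0.783190, PV = 5.873922
  t = 5.0000: CF_t = 7.500000, DF = 0.736773, PV = 5.525797
  t = 6.0000: CF_t = 7.500000, DF = 0.693107, PV = 5.198304
  t = 7.0000: CF_t = 7.500000, DF = 0.652029, PV = 4.890220
  t = 8.0000: CF_t = 7.500000, DF = 0.613386, PV = 4.600395
  t = 9.0000: CF_t = 7.500000, DF = 0.577033, PV = 4.327747
  t = 10.0000: CF_t = 107.500000, DF = 0.542834, PV = 58.354697
Price P = sum_t PV_t = 108.707916


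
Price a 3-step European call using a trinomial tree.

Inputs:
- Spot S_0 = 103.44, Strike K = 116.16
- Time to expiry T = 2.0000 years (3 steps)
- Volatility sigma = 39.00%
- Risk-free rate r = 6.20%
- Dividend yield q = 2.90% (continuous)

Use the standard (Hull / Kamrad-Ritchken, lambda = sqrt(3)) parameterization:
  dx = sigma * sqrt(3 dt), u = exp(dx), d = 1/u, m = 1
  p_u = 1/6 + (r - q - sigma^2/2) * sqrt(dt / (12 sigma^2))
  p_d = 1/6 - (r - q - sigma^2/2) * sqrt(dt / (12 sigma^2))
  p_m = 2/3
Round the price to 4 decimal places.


dt = T/N = 0.666667; dx = sigma*sqrt(3*dt) = 0.551543
u = exp(dx) = 1.735930; d = 1/u = 0.576060
p_u = 0.140649, p_m = 0.666667, p_d = 0.192685
Discount per step: exp(-r*dt) = 0.959509
Stock lattice S(k, j) with j the centered position index:
  k=0: S(0,+0) = 103.4400
  k=1: S(1,-1) = 59.5877; S(1,+0) = 103.4400; S(1,+1) = 179.5646
  k=2: S(2,-2) = 34.3261; S(2,-1) = 59.5877; S(2,+0) = 103.4400; S(2,+1) = 179.5646; S(2,+2) = 311.7116
  k=3: S(3,-3) = 19.7739; S(3,-2) = 34.3261; S(3,-1) = 59.5877; S(3,+0) = 103.4400; S(3,+1) = 179.5646; S(3,+2) = 311.7116; S(3,+3) = 541.1095
Terminal payoffs V(N, j) = max(S_T - K, 0):
  V(3,-3) = 0.000000; V(3,-2) = 0.000000; V(3,-1) = 0.000000; V(3,+0) = 0.000000; V(3,+1) = 63.404599; V(3,+2) = 195.551572; V(3,+3) = 424.949468
Backward induction: V(k, j) = exp(-r*dt) * [p_u * V(k+1, j+1) + p_m * V(k+1, j) + p_d * V(k+1, j-1)]
  V(2,-2) = exp(-r*dt) * [p_u*0.000000 + p_m*0.000000 + p_d*0.000000] = 0.000000
  V(2,-1) = exp(-r*dt) * [p_u*0.000000 + p_m*0.000000 + p_d*0.000000] = 0.000000
  V(2,+0) = exp(-r*dt) * [p_u*63.404599 + p_m*0.000000 + p_d*0.000000] = 8.556691
  V(2,+1) = exp(-r*dt) * [p_u*195.551572 + p_m*63.404599 + p_d*0.000000] = 66.948624
  V(2,+2) = exp(-r*dt) * [p_u*424.949468 + p_m*195.551572 + p_d*63.404599] = 194.159976
  V(1,-1) = exp(-r*dt) * [p_u*8.556691 + p_m*0.000000 + p_d*0.000000] = 1.154758
  V(1,+0) = exp(-r*dt) * [p_u*66.948624 + p_m*8.556691 + p_d*0.000000] = 14.508453
  V(1,+1) = exp(-r*dt) * [p_u*194.159976 + p_m*66.948624 + p_d*8.556691] = 70.609823
  V(0,+0) = exp(-r*dt) * [p_u*70.609823 + p_m*14.508453 + p_d*1.154758] = 19.023221

Answer: Price = V(0,0) = 19.0232


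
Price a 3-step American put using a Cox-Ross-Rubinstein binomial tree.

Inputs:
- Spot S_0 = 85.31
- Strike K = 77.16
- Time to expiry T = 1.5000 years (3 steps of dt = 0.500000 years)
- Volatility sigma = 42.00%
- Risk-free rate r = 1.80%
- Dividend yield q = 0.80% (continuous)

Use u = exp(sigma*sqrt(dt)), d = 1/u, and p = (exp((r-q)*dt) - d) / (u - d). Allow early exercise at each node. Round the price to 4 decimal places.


Answer: Price = V(0,0) = 13.1612

Derivation:
dt = T/N = 0.500000
u = exp(sigma*sqrt(dt)) = 1.345795; d = 1/u = 0.743055
p = (exp((r-q)*dt) - d) / (u - d) = 0.434611
Discount per step: exp(-r*dt) = 0.991040
Stock lattice S(k, i) with i counting down-moves:
  k=0: S(0,0) = 85.3100
  k=1: S(1,0) = 114.8098; S(1,1) = 63.3900
  k=2: S(2,0) = 154.5104; S(2,1) = 85.3100; S(2,2) = 47.1023
  k=3: S(3,0) = 207.9393; S(3,1) = 114.8098; S(3,2) = 63.3900; S(3,3) = 34.9996
Terminal payoffs V(N, i) = max(K - S_T, 0):
  V(3,0) = 0.000000; V(3,1) = 0.000000; V(3,2) = 13.769955; V(3,3) = 42.160382
Backward induction: V(k, i) = exp(-r*dt) * [p * V(k+1, i) + (1-p) * V(k+1, i+1)]; then take max(V_cont, immediate exercise) for American.
  V(2,0) = exp(-r*dt) * [p*0.000000 + (1-p)*0.000000] = 0.000000; exercise = 0.000000; V(2,0) = max -> 0.000000
  V(2,1) = exp(-r*dt) * [p*0.000000 + (1-p)*13.769955] = 7.715628; exercise = 0.000000; V(2,1) = max -> 7.715628
  V(2,2) = exp(-r*dt) * [p*13.769955 + (1-p)*42.160382] = 29.554401; exercise = 30.057693; V(2,2) = max -> 30.057693
  V(1,0) = exp(-r*dt) * [p*0.000000 + (1-p)*7.715628] = 4.323246; exercise = 0.000000; V(1,0) = max -> 4.323246
  V(1,1) = exp(-r*dt) * [p*7.715628 + (1-p)*30.057693] = 20.165280; exercise = 13.769955; V(1,1) = max -> 20.165280
  V(0,0) = exp(-r*dt) * [p*4.323246 + (1-p)*20.165280] = 13.161173; exercise = 0.000000; V(0,0) = max -> 13.161173


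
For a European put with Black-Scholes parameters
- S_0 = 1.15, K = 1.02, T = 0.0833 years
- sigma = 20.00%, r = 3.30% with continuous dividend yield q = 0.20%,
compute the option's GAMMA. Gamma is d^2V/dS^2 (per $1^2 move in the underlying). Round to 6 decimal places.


d1 = 2.1517693970; d2 = 2.0940459182
phi(d1) = 0.0393998093; exp(-qT) = 0.9998334139; exp(-rT) = 0.9972548748
Gamma = exp(-qT) * phi(d1) / (S * sigma * sqrt(T)) = 0.9998334139 * 0.0393998093 / (1.1500 * 0.2000 * 0.2886173938) = 0.593433

Answer: Gamma = 0.593433


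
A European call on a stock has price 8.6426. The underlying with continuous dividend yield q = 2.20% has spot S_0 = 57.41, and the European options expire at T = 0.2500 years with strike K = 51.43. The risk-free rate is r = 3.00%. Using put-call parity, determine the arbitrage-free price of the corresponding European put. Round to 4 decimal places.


Put-call parity: C - P = S_0 * exp(-qT) - K * exp(-rT).
S_0 * exp(-qT) = 57.4100 * 0.99451510 = 57.09511174
K * exp(-rT) = 51.4300 * 0.99252805 = 51.04571786
P = C - S*exp(-qT) + K*exp(-rT)
P = 8.6426 - 57.09511174 + 51.04571786 = 2.5932

Answer: Put price = 2.5932


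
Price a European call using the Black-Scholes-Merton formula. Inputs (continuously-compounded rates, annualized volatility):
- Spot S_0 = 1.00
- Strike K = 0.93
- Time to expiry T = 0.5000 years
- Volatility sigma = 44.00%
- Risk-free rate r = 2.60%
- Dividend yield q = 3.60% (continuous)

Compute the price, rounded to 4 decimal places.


Answer: Price = 0.1523

Derivation:
d1 = (ln(S/K) + (r - q + 0.5*sigma^2) * T) / (sigma * sqrt(T)) = 0.37274392
d2 = d1 - sigma * sqrt(T) = 0.06161694
exp(-rT) = 0.98708414; exp(-qT) = 0.98216103
C = S_0 * exp(-qT) * N(d1) - K * exp(-rT) * N(d2)
N(d1) = 0.64533048; N(d2) = 0.52456606
C = 1.0000 * 0.98216103 * 0.64533048 - 0.9300 * 0.98708414 * 0.52456606 = 0.1523


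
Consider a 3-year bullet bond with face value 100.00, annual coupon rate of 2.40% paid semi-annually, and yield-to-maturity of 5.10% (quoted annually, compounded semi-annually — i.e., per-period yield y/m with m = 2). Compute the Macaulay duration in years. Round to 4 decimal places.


Answer: Macaulay duration = 2.9083 years

Derivation:
Coupon per period c = face * coupon_rate / m = 1.200000
Periods per year m = 2; per-period yield y/m = 0.025500
Number of cashflows N = 6
Cashflows (t years, CF_t, discount factor 1/(1+y/m)^(m*t), PV):
  t = 0.5000: CF_t = 1.200000, DF = 0.975134, PV = 1.170161
  t = 1.0000: CF_t = 1.200000, DF = 0.950886, PV = 1.141064
  t = 1.5000: CF_t = 1.200000, DF = 0.927242, PV = 1.112690
  t = 2.0000: CF_t = 1.200000, DF = 0.904185, PV = 1.085022
  t = 2.5000: CF_t = 1.200000, DF = 0.881702, PV = 1.058042
  t = 3.0000: CF_t = 101.200000, DF = 0.859777, PV = 87.009470
Price P = sum_t PV_t = 92.576449
Macaulay numerator sum_t t * PV_t:
  t * PV_t at t = 0.5000: 0.585080
  t * PV_t at t = 1.0000: 1.141064
  t * PV_t at t = 1.5000: 1.669035
  t * PV_t at t = 2.0000: 2.170044
  t * PV_t at t = 2.5000: 2.645105
  t * PV_t at t = 3.0000: 261.028411
Macaulay duration D = (sum_t t * PV_t) / P = 269.238739 / 92.576449 = 2.908285


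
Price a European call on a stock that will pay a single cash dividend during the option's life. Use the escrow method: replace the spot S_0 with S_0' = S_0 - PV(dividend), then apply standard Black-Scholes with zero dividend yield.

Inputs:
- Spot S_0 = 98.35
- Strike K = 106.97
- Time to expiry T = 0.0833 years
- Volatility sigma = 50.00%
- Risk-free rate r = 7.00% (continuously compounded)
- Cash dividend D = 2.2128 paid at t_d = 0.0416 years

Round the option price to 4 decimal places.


PV(D) = D * exp(-r * t_d) = 2.2128 * 0.99709224 = 2.20636570
S_0' = S_0 - PV(D) = 98.3500 - 2.20636570 = 96.14363430
d1 = (ln(S_0'/K) + (r + sigma^2/2)*T) / (sigma*sqrt(T)) = -0.62686213
d2 = d1 - sigma*sqrt(T) = -0.77117083
exp(-rT) = 0.99418597
N(d1) = 0.26537481; N(d2) = 0.22030284
C = S_0' * N(d1) - K * exp(-rT) * N(d2) = 96.14363430 * 0.26537481 - 106.9700 * 0.99418597 * 0.22030284 = 2.0853

Answer: Price = 2.0853


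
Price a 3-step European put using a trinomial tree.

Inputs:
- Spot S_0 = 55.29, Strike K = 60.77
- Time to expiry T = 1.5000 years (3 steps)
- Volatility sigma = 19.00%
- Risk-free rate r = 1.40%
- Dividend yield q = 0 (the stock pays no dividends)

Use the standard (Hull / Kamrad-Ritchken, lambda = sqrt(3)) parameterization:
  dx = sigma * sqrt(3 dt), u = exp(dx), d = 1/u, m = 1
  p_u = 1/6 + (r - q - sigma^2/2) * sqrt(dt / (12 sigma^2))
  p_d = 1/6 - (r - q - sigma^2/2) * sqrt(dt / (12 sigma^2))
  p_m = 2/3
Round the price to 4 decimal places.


dt = T/N = 0.500000; dx = sigma*sqrt(3*dt) = 0.232702
u = exp(dx) = 1.262005; d = 1/u = 0.792390
p_u = 0.162316, p_m = 0.666667, p_d = 0.171018
Discount per step: exp(-r*dt) = 0.993024
Stock lattice S(k, j) with j the centered position index:
  k=0: S(0,+0) = 55.2900
  k=1: S(1,-1) = 43.8112; S(1,+0) = 55.2900; S(1,+1) = 69.7762
  k=2: S(2,-2) = 34.7156; S(2,-1) = 43.8112; S(2,+0) = 55.2900; S(2,+1) = 69.7762; S(2,+2) = 88.0579
  k=3: S(3,-3) = 27.5083; S(3,-2) = 34.7156; S(3,-1) = 43.8112; S(3,+0) = 55.2900; S(3,+1) = 69.7762; S(3,+2) = 88.0579; S(3,+3) = 111.1295
Terminal payoffs V(N, j) = max(K - S_T, 0):
  V(3,-3) = 33.261708; V(3,-2) = 26.054405; V(3,-1) = 16.958754; V(3,+0) = 5.480000; V(3,+1) = 0.000000; V(3,+2) = 0.000000; V(3,+3) = 0.000000
Backward induction: V(k, j) = exp(-r*dt) * [p_u * V(k+1, j+1) + p_m * V(k+1, j) + p_d * V(k+1, j-1)]
  V(2,-2) = exp(-r*dt) * [p_u*16.958754 + p_m*26.054405 + p_d*33.261708] = 25.630572
  V(2,-1) = exp(-r*dt) * [p_u*5.480000 + p_m*16.958754 + p_d*26.054405] = 16.534940
  V(2,+0) = exp(-r*dt) * [p_u*0.000000 + p_m*5.480000 + p_d*16.958754] = 6.507866
  V(2,+1) = exp(-r*dt) * [p_u*0.000000 + p_m*0.000000 + p_d*5.480000] = 0.930640
  V(2,+2) = exp(-r*dt) * [p_u*0.000000 + p_m*0.000000 + p_d*0.000000] = 0.000000
  V(1,-1) = exp(-r*dt) * [p_u*6.507866 + p_m*16.534940 + p_d*25.630572] = 16.348066
  V(1,+0) = exp(-r*dt) * [p_u*0.930640 + p_m*6.507866 + p_d*16.534940] = 7.266360
  V(1,+1) = exp(-r*dt) * [p_u*0.000000 + p_m*0.930640 + p_d*6.507866] = 1.721296
  V(0,+0) = exp(-r*dt) * [p_u*1.721296 + p_m*7.266360 + p_d*16.348066] = 7.864200

Answer: Price = V(0,0) = 7.8642


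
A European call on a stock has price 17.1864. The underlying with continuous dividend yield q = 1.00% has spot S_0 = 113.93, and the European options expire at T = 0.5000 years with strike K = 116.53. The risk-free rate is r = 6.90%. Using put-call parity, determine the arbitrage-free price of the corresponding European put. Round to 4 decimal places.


Put-call parity: C - P = S_0 * exp(-qT) - K * exp(-rT).
S_0 * exp(-qT) = 113.9300 * 0.99501248 = 113.36177175
K * exp(-rT) = 116.5300 * 0.96608834 = 112.57827422
P = C - S*exp(-qT) + K*exp(-rT)
P = 17.1864 - 113.36177175 + 112.57827422 = 16.4029

Answer: Put price = 16.4029


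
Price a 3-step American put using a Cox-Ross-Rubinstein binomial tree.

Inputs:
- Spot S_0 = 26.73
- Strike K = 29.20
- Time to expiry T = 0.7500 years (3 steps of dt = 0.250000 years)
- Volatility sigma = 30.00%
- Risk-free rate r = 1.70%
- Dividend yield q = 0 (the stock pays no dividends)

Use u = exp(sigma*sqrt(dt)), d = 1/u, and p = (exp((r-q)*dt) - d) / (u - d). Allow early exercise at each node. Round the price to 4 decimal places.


Answer: Price = V(0,0) = 4.1481

Derivation:
dt = T/N = 0.250000
u = exp(sigma*sqrt(dt)) = 1.161834; d = 1/u = 0.860708
p = (exp((r-q)*dt) - d) / (u - d) = 0.476714
Discount per step: exp(-r*dt) = 0.995759
Stock lattice S(k, i) with i counting down-moves:
  k=0: S(0,0) = 26.7300
  k=1: S(1,0) = 31.0558; S(1,1) = 23.0067
  k=2: S(2,0) = 36.0817; S(2,1) = 26.7300; S(2,2) = 19.8021
  k=3: S(3,0) = 41.9210; S(3,1) = 31.0558; S(3,2) = 23.0067; S(3,3) = 17.0438
Terminal payoffs V(N, i) = max(K - S_T, 0):
  V(3,0) = 0.000000; V(3,1) = 0.000000; V(3,2) = 6.193276; V(3,3) = 12.156200
Backward induction: V(k, i) = exp(-r*dt) * [p * V(k+1, i) + (1-p) * V(k+1, i+1)]; then take max(V_cont, immediate exercise) for American.
  V(2,0) = exp(-r*dt) * [p*0.000000 + (1-p)*0.000000] = 0.000000; exercise = 0.000000; V(2,0) = max -> 0.000000
  V(2,1) = exp(-r*dt) * [p*0.000000 + (1-p)*6.193276] = 3.227111; exercise = 2.470000; V(2,1) = max -> 3.227111
  V(2,2) = exp(-r*dt) * [p*6.193276 + (1-p)*12.156200] = 9.274092; exercise = 9.397929; V(2,2) = max -> 9.397929
  V(1,0) = exp(-r*dt) * [p*0.000000 + (1-p)*3.227111] = 1.681541; exercise = 0.000000; V(1,0) = max -> 1.681541
  V(1,1) = exp(-r*dt) * [p*3.227111 + (1-p)*9.397929] = 6.428834; exercise = 6.193276; V(1,1) = max -> 6.428834
  V(0,0) = exp(-r*dt) * [p*1.681541 + (1-p)*6.428834] = 4.148066; exercise = 2.470000; V(0,0) = max -> 4.148066


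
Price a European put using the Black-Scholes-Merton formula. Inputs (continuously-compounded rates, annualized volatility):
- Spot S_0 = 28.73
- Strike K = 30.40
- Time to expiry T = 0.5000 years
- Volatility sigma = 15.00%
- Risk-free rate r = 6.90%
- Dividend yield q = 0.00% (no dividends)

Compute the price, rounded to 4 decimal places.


Answer: Price = 1.5745

Derivation:
d1 = (ln(S/K) + (r - q + 0.5*sigma^2) * T) / (sigma * sqrt(T)) = -0.15439191
d2 = d1 - sigma * sqrt(T) = -0.26045793
exp(-rT) = 0.96608834; exp(-qT) = 1.00000000
P = K * exp(-rT) * N(-d2) - S_0 * exp(-qT) * N(-d1)
N(-d1) = 0.56134964; N(-d2) = 0.60274472
P = 30.4000 * 0.96608834 * 0.60274472 - 28.7300 * 1.00000000 * 0.56134964 = 1.5745


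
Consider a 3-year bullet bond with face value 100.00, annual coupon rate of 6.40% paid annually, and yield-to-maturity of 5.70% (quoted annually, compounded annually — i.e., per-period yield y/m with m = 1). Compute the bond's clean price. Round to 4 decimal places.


Coupon per period c = face * coupon_rate / m = 6.400000
Periods per year m = 1; per-period yield y/m = 0.057000
Number of cashflows N = 3
Cashflows (t years, CF_t, discount factor 1/(1+y/m)^(m*t), PV):
  t = 1.0000: CF_t = 6.400000, DF = 0.946074, PV = 6.054872
  t = 2.0000: CF_t = 6.400000, DF = 0.895056, PV = 5.728356
  t = 3.0000: CF_t = 106.400000, DF = 0.846789, PV = 90.098314
Price P = sum_t PV_t = 101.881543

Answer: Price = 101.8815


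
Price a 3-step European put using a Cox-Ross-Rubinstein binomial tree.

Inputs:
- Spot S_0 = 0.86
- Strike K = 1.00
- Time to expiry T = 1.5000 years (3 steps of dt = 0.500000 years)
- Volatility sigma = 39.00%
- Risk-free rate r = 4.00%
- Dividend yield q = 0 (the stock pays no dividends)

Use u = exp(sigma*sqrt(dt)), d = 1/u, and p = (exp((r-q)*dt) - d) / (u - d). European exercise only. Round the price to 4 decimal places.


Answer: Price = V(0,0) = 0.2187

Derivation:
dt = T/N = 0.500000
u = exp(sigma*sqrt(dt)) = 1.317547; d = 1/u = 0.758986
p = (exp((r-q)*dt) - d) / (u - d) = 0.467657
Discount per step: exp(-r*dt) = 0.980199
Stock lattice S(k, i) with i counting down-moves:
  k=0: S(0,0) = 0.8600
  k=1: S(1,0) = 1.1331; S(1,1) = 0.6527
  k=2: S(2,0) = 1.4929; S(2,1) = 0.8600; S(2,2) = 0.4954
  k=3: S(3,0) = 1.9670; S(3,1) = 1.1331; S(3,2) = 0.6527; S(3,3) = 0.3760
Terminal payoffs V(N, i) = max(K - S_T, 0):
  V(3,0) = 0.000000; V(3,1) = 0.000000; V(3,2) = 0.347272; V(3,3) = 0.623989
Backward induction: V(k, i) = exp(-r*dt) * [p * V(k+1, i) + (1-p) * V(k+1, i+1)].
  V(2,0) = exp(-r*dt) * [p*0.000000 + (1-p)*0.000000] = 0.000000
  V(2,1) = exp(-r*dt) * [p*0.000000 + (1-p)*0.347272] = 0.181207
  V(2,2) = exp(-r*dt) * [p*0.347272 + (1-p)*0.623989] = 0.484787
  V(1,0) = exp(-r*dt) * [p*0.000000 + (1-p)*0.181207] = 0.094554
  V(1,1) = exp(-r*dt) * [p*0.181207 + (1-p)*0.484787] = 0.336027
  V(0,0) = exp(-r*dt) * [p*0.094554 + (1-p)*0.336027] = 0.218683
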